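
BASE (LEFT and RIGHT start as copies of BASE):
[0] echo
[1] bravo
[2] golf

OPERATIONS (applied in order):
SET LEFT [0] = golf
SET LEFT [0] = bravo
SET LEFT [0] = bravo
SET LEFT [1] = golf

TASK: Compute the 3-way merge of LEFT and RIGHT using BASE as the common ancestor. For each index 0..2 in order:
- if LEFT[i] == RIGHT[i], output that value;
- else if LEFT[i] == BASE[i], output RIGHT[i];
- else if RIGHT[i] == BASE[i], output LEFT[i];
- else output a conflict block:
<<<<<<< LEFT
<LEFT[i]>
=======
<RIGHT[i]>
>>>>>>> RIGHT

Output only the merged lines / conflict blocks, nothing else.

Final LEFT:  [bravo, golf, golf]
Final RIGHT: [echo, bravo, golf]
i=0: L=bravo, R=echo=BASE -> take LEFT -> bravo
i=1: L=golf, R=bravo=BASE -> take LEFT -> golf
i=2: L=golf R=golf -> agree -> golf

Answer: bravo
golf
golf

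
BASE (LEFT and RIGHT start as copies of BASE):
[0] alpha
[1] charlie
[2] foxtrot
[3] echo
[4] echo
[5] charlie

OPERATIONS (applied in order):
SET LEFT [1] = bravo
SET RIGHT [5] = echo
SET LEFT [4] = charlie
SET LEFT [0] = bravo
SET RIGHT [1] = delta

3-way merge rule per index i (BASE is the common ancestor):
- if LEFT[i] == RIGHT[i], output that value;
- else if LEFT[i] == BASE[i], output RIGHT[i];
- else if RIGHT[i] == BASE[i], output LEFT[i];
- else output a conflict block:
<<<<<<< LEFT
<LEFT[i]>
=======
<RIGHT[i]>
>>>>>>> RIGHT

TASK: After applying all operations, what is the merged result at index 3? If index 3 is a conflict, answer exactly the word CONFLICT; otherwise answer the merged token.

Final LEFT:  [bravo, bravo, foxtrot, echo, charlie, charlie]
Final RIGHT: [alpha, delta, foxtrot, echo, echo, echo]
i=0: L=bravo, R=alpha=BASE -> take LEFT -> bravo
i=1: BASE=charlie L=bravo R=delta all differ -> CONFLICT
i=2: L=foxtrot R=foxtrot -> agree -> foxtrot
i=3: L=echo R=echo -> agree -> echo
i=4: L=charlie, R=echo=BASE -> take LEFT -> charlie
i=5: L=charlie=BASE, R=echo -> take RIGHT -> echo
Index 3 -> echo

Answer: echo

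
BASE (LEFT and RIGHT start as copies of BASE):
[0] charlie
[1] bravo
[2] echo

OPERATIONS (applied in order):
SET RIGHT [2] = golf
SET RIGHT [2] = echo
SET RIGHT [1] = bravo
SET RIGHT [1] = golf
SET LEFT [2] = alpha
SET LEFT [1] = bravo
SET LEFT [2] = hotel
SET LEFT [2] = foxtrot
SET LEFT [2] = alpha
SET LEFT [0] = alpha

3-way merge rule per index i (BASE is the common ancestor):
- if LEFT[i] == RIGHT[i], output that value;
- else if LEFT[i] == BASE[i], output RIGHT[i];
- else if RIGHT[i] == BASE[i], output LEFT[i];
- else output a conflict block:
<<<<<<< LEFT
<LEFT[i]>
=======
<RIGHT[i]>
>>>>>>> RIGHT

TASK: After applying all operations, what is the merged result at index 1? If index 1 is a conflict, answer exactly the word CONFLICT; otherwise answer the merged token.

Final LEFT:  [alpha, bravo, alpha]
Final RIGHT: [charlie, golf, echo]
i=0: L=alpha, R=charlie=BASE -> take LEFT -> alpha
i=1: L=bravo=BASE, R=golf -> take RIGHT -> golf
i=2: L=alpha, R=echo=BASE -> take LEFT -> alpha
Index 1 -> golf

Answer: golf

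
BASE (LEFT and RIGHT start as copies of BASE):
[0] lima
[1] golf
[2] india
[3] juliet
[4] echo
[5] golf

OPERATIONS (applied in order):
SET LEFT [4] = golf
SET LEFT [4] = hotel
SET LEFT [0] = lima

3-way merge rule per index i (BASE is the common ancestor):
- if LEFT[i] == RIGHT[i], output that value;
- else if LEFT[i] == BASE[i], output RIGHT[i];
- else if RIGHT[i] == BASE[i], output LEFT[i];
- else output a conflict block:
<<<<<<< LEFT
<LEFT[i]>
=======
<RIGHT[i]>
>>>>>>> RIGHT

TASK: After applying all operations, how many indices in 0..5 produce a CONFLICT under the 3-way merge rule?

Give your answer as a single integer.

Final LEFT:  [lima, golf, india, juliet, hotel, golf]
Final RIGHT: [lima, golf, india, juliet, echo, golf]
i=0: L=lima R=lima -> agree -> lima
i=1: L=golf R=golf -> agree -> golf
i=2: L=india R=india -> agree -> india
i=3: L=juliet R=juliet -> agree -> juliet
i=4: L=hotel, R=echo=BASE -> take LEFT -> hotel
i=5: L=golf R=golf -> agree -> golf
Conflict count: 0

Answer: 0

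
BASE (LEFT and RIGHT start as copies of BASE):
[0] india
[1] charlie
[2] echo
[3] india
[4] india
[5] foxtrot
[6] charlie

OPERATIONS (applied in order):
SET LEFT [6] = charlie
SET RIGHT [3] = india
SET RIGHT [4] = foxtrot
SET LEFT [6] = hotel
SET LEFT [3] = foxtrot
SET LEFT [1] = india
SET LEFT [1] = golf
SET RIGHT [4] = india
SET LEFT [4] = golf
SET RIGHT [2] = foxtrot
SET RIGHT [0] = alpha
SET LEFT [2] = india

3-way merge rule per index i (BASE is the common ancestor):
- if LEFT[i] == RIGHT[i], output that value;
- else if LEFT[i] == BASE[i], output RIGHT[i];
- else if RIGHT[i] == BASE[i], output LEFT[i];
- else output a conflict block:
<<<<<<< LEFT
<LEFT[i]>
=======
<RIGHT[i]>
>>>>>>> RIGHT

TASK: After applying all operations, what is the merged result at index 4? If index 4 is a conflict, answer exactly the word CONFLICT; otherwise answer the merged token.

Answer: golf

Derivation:
Final LEFT:  [india, golf, india, foxtrot, golf, foxtrot, hotel]
Final RIGHT: [alpha, charlie, foxtrot, india, india, foxtrot, charlie]
i=0: L=india=BASE, R=alpha -> take RIGHT -> alpha
i=1: L=golf, R=charlie=BASE -> take LEFT -> golf
i=2: BASE=echo L=india R=foxtrot all differ -> CONFLICT
i=3: L=foxtrot, R=india=BASE -> take LEFT -> foxtrot
i=4: L=golf, R=india=BASE -> take LEFT -> golf
i=5: L=foxtrot R=foxtrot -> agree -> foxtrot
i=6: L=hotel, R=charlie=BASE -> take LEFT -> hotel
Index 4 -> golf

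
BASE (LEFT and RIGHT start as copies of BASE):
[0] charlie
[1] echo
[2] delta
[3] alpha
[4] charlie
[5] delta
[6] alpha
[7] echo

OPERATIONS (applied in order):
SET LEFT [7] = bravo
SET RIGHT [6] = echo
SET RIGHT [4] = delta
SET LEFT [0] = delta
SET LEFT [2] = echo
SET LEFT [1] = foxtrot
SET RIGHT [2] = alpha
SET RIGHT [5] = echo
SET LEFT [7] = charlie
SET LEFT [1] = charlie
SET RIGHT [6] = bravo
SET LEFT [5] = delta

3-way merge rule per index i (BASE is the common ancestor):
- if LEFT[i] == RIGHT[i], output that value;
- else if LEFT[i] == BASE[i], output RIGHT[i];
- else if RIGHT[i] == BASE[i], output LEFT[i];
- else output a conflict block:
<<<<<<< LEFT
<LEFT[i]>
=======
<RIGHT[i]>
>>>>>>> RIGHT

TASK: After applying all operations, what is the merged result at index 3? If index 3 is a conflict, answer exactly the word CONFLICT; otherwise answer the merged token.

Final LEFT:  [delta, charlie, echo, alpha, charlie, delta, alpha, charlie]
Final RIGHT: [charlie, echo, alpha, alpha, delta, echo, bravo, echo]
i=0: L=delta, R=charlie=BASE -> take LEFT -> delta
i=1: L=charlie, R=echo=BASE -> take LEFT -> charlie
i=2: BASE=delta L=echo R=alpha all differ -> CONFLICT
i=3: L=alpha R=alpha -> agree -> alpha
i=4: L=charlie=BASE, R=delta -> take RIGHT -> delta
i=5: L=delta=BASE, R=echo -> take RIGHT -> echo
i=6: L=alpha=BASE, R=bravo -> take RIGHT -> bravo
i=7: L=charlie, R=echo=BASE -> take LEFT -> charlie
Index 3 -> alpha

Answer: alpha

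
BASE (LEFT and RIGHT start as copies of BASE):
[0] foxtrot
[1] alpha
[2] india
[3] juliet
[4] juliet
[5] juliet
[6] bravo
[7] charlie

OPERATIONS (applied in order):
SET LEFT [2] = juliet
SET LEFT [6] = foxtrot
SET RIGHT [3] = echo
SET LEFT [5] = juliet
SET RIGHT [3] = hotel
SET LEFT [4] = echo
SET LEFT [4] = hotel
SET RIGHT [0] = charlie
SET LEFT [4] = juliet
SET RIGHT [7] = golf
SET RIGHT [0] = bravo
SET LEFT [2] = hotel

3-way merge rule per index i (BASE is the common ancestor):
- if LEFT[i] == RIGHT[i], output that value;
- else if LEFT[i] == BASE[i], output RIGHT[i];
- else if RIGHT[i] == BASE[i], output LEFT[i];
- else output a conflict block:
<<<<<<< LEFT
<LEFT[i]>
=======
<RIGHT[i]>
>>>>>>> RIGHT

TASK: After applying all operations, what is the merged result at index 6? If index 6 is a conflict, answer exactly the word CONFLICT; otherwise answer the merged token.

Final LEFT:  [foxtrot, alpha, hotel, juliet, juliet, juliet, foxtrot, charlie]
Final RIGHT: [bravo, alpha, india, hotel, juliet, juliet, bravo, golf]
i=0: L=foxtrot=BASE, R=bravo -> take RIGHT -> bravo
i=1: L=alpha R=alpha -> agree -> alpha
i=2: L=hotel, R=india=BASE -> take LEFT -> hotel
i=3: L=juliet=BASE, R=hotel -> take RIGHT -> hotel
i=4: L=juliet R=juliet -> agree -> juliet
i=5: L=juliet R=juliet -> agree -> juliet
i=6: L=foxtrot, R=bravo=BASE -> take LEFT -> foxtrot
i=7: L=charlie=BASE, R=golf -> take RIGHT -> golf
Index 6 -> foxtrot

Answer: foxtrot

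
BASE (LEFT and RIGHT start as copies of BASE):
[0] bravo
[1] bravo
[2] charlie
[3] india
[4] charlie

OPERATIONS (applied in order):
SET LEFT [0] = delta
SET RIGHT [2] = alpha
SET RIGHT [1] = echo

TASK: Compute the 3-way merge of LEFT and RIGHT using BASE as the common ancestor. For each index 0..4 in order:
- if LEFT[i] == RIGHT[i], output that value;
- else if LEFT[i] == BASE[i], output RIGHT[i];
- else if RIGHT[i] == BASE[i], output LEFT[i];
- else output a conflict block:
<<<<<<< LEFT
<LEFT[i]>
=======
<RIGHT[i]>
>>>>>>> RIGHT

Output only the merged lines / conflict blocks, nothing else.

Answer: delta
echo
alpha
india
charlie

Derivation:
Final LEFT:  [delta, bravo, charlie, india, charlie]
Final RIGHT: [bravo, echo, alpha, india, charlie]
i=0: L=delta, R=bravo=BASE -> take LEFT -> delta
i=1: L=bravo=BASE, R=echo -> take RIGHT -> echo
i=2: L=charlie=BASE, R=alpha -> take RIGHT -> alpha
i=3: L=india R=india -> agree -> india
i=4: L=charlie R=charlie -> agree -> charlie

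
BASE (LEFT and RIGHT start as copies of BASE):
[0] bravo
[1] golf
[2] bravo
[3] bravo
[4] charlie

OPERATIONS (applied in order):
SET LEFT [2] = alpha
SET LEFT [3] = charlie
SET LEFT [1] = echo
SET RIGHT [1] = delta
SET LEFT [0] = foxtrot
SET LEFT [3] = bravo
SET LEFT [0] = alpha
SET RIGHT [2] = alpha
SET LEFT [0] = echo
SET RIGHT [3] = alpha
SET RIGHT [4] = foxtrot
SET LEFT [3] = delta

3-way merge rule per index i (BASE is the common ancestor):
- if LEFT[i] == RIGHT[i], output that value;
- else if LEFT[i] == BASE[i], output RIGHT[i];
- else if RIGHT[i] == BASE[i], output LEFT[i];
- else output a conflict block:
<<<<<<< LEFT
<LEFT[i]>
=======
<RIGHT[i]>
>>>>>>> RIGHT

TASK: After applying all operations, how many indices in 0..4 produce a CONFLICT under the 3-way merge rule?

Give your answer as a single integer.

Final LEFT:  [echo, echo, alpha, delta, charlie]
Final RIGHT: [bravo, delta, alpha, alpha, foxtrot]
i=0: L=echo, R=bravo=BASE -> take LEFT -> echo
i=1: BASE=golf L=echo R=delta all differ -> CONFLICT
i=2: L=alpha R=alpha -> agree -> alpha
i=3: BASE=bravo L=delta R=alpha all differ -> CONFLICT
i=4: L=charlie=BASE, R=foxtrot -> take RIGHT -> foxtrot
Conflict count: 2

Answer: 2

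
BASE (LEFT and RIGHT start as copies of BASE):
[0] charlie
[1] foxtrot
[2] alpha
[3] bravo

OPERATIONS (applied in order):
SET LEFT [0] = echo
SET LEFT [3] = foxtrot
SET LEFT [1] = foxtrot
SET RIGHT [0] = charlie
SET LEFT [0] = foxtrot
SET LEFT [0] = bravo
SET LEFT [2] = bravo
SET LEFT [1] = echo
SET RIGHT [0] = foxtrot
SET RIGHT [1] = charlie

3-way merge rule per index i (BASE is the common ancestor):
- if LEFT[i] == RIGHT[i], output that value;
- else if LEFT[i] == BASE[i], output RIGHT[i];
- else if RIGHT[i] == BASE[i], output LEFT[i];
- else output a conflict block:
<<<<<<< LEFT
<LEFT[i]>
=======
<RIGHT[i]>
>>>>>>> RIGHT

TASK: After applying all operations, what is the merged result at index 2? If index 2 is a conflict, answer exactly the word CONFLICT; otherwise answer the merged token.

Final LEFT:  [bravo, echo, bravo, foxtrot]
Final RIGHT: [foxtrot, charlie, alpha, bravo]
i=0: BASE=charlie L=bravo R=foxtrot all differ -> CONFLICT
i=1: BASE=foxtrot L=echo R=charlie all differ -> CONFLICT
i=2: L=bravo, R=alpha=BASE -> take LEFT -> bravo
i=3: L=foxtrot, R=bravo=BASE -> take LEFT -> foxtrot
Index 2 -> bravo

Answer: bravo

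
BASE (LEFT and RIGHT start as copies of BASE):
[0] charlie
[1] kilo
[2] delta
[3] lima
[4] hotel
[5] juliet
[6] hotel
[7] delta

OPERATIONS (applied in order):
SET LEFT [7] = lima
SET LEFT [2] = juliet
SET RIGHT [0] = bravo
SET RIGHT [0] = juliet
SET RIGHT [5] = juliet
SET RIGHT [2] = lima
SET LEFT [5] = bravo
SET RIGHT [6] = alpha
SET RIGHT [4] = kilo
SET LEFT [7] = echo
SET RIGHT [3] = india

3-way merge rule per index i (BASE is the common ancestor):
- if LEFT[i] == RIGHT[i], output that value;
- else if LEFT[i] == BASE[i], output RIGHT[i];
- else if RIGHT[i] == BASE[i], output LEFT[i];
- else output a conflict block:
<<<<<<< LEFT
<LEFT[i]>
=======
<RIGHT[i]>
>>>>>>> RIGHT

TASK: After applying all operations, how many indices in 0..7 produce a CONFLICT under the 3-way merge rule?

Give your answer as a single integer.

Answer: 1

Derivation:
Final LEFT:  [charlie, kilo, juliet, lima, hotel, bravo, hotel, echo]
Final RIGHT: [juliet, kilo, lima, india, kilo, juliet, alpha, delta]
i=0: L=charlie=BASE, R=juliet -> take RIGHT -> juliet
i=1: L=kilo R=kilo -> agree -> kilo
i=2: BASE=delta L=juliet R=lima all differ -> CONFLICT
i=3: L=lima=BASE, R=india -> take RIGHT -> india
i=4: L=hotel=BASE, R=kilo -> take RIGHT -> kilo
i=5: L=bravo, R=juliet=BASE -> take LEFT -> bravo
i=6: L=hotel=BASE, R=alpha -> take RIGHT -> alpha
i=7: L=echo, R=delta=BASE -> take LEFT -> echo
Conflict count: 1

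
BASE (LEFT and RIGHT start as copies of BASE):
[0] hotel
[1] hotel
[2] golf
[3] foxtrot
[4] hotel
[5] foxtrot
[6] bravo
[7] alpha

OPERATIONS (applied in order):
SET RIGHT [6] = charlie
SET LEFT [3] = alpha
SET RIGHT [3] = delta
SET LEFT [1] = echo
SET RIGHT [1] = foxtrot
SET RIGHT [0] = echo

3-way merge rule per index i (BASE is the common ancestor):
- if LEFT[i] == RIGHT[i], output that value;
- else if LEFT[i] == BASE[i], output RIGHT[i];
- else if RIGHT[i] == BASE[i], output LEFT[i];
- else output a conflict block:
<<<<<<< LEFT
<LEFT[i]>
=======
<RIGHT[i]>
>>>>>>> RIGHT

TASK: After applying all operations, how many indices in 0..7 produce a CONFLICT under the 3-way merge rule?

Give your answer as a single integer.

Final LEFT:  [hotel, echo, golf, alpha, hotel, foxtrot, bravo, alpha]
Final RIGHT: [echo, foxtrot, golf, delta, hotel, foxtrot, charlie, alpha]
i=0: L=hotel=BASE, R=echo -> take RIGHT -> echo
i=1: BASE=hotel L=echo R=foxtrot all differ -> CONFLICT
i=2: L=golf R=golf -> agree -> golf
i=3: BASE=foxtrot L=alpha R=delta all differ -> CONFLICT
i=4: L=hotel R=hotel -> agree -> hotel
i=5: L=foxtrot R=foxtrot -> agree -> foxtrot
i=6: L=bravo=BASE, R=charlie -> take RIGHT -> charlie
i=7: L=alpha R=alpha -> agree -> alpha
Conflict count: 2

Answer: 2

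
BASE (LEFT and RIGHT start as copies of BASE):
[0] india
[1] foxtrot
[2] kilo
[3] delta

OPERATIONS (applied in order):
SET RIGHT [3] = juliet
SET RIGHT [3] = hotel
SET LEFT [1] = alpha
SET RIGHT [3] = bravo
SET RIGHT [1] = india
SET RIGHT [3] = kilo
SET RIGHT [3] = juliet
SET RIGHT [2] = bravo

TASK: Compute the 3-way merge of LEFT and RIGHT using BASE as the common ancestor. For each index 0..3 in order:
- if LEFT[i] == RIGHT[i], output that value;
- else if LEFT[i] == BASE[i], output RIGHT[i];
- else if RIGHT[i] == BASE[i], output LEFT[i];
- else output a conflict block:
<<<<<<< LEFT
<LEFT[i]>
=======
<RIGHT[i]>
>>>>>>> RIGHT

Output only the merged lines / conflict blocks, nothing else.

Answer: india
<<<<<<< LEFT
alpha
=======
india
>>>>>>> RIGHT
bravo
juliet

Derivation:
Final LEFT:  [india, alpha, kilo, delta]
Final RIGHT: [india, india, bravo, juliet]
i=0: L=india R=india -> agree -> india
i=1: BASE=foxtrot L=alpha R=india all differ -> CONFLICT
i=2: L=kilo=BASE, R=bravo -> take RIGHT -> bravo
i=3: L=delta=BASE, R=juliet -> take RIGHT -> juliet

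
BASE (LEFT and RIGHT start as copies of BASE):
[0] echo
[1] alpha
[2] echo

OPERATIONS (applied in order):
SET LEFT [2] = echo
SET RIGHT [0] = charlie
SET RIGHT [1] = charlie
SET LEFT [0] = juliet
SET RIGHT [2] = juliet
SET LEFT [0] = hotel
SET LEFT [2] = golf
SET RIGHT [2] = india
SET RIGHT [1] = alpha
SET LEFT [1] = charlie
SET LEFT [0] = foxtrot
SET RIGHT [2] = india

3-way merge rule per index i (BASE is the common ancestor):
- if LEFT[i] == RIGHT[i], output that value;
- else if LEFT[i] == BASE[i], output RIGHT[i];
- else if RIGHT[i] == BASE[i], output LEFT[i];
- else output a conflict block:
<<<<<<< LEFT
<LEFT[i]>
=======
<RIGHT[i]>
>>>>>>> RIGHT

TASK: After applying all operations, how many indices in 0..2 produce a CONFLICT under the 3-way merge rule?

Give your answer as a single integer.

Final LEFT:  [foxtrot, charlie, golf]
Final RIGHT: [charlie, alpha, india]
i=0: BASE=echo L=foxtrot R=charlie all differ -> CONFLICT
i=1: L=charlie, R=alpha=BASE -> take LEFT -> charlie
i=2: BASE=echo L=golf R=india all differ -> CONFLICT
Conflict count: 2

Answer: 2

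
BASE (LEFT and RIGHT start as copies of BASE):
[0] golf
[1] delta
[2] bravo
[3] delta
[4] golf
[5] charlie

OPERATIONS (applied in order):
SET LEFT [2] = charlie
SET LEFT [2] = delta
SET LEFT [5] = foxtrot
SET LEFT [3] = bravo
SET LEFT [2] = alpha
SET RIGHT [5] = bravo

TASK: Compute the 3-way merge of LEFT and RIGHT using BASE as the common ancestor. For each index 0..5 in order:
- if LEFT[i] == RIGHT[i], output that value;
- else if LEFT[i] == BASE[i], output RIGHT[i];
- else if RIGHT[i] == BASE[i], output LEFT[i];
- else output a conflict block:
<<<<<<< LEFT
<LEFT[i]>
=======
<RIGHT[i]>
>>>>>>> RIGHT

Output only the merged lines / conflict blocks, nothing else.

Answer: golf
delta
alpha
bravo
golf
<<<<<<< LEFT
foxtrot
=======
bravo
>>>>>>> RIGHT

Derivation:
Final LEFT:  [golf, delta, alpha, bravo, golf, foxtrot]
Final RIGHT: [golf, delta, bravo, delta, golf, bravo]
i=0: L=golf R=golf -> agree -> golf
i=1: L=delta R=delta -> agree -> delta
i=2: L=alpha, R=bravo=BASE -> take LEFT -> alpha
i=3: L=bravo, R=delta=BASE -> take LEFT -> bravo
i=4: L=golf R=golf -> agree -> golf
i=5: BASE=charlie L=foxtrot R=bravo all differ -> CONFLICT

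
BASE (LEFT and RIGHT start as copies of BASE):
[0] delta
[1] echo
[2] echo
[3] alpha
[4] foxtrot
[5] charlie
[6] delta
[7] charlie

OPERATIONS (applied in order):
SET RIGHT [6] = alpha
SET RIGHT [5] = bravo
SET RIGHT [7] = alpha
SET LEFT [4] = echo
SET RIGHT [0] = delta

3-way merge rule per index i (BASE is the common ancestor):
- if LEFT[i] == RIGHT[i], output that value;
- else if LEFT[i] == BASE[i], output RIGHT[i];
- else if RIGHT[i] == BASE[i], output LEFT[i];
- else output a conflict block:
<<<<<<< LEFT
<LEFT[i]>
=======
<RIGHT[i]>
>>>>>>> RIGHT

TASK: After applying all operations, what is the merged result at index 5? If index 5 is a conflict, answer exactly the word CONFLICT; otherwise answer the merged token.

Final LEFT:  [delta, echo, echo, alpha, echo, charlie, delta, charlie]
Final RIGHT: [delta, echo, echo, alpha, foxtrot, bravo, alpha, alpha]
i=0: L=delta R=delta -> agree -> delta
i=1: L=echo R=echo -> agree -> echo
i=2: L=echo R=echo -> agree -> echo
i=3: L=alpha R=alpha -> agree -> alpha
i=4: L=echo, R=foxtrot=BASE -> take LEFT -> echo
i=5: L=charlie=BASE, R=bravo -> take RIGHT -> bravo
i=6: L=delta=BASE, R=alpha -> take RIGHT -> alpha
i=7: L=charlie=BASE, R=alpha -> take RIGHT -> alpha
Index 5 -> bravo

Answer: bravo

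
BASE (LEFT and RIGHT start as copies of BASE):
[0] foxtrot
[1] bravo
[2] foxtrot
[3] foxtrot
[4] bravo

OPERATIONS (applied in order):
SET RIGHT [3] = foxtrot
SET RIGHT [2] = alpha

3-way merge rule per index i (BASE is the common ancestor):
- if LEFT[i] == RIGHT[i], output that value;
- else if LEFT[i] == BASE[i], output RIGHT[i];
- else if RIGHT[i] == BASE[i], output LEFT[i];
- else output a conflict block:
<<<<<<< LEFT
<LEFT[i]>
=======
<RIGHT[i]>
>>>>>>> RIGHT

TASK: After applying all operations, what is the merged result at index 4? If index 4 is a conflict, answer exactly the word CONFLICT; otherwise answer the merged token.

Final LEFT:  [foxtrot, bravo, foxtrot, foxtrot, bravo]
Final RIGHT: [foxtrot, bravo, alpha, foxtrot, bravo]
i=0: L=foxtrot R=foxtrot -> agree -> foxtrot
i=1: L=bravo R=bravo -> agree -> bravo
i=2: L=foxtrot=BASE, R=alpha -> take RIGHT -> alpha
i=3: L=foxtrot R=foxtrot -> agree -> foxtrot
i=4: L=bravo R=bravo -> agree -> bravo
Index 4 -> bravo

Answer: bravo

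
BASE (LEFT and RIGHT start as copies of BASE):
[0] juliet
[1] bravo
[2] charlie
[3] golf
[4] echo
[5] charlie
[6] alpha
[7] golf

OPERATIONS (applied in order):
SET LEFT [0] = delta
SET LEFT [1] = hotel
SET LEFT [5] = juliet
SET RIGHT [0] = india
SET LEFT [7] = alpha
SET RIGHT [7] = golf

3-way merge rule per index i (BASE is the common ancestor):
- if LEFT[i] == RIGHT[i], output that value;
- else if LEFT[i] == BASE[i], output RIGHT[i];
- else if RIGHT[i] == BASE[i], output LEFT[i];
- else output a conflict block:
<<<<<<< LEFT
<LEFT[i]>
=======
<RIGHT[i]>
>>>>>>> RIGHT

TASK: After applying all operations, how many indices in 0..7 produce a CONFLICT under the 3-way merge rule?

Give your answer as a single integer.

Final LEFT:  [delta, hotel, charlie, golf, echo, juliet, alpha, alpha]
Final RIGHT: [india, bravo, charlie, golf, echo, charlie, alpha, golf]
i=0: BASE=juliet L=delta R=india all differ -> CONFLICT
i=1: L=hotel, R=bravo=BASE -> take LEFT -> hotel
i=2: L=charlie R=charlie -> agree -> charlie
i=3: L=golf R=golf -> agree -> golf
i=4: L=echo R=echo -> agree -> echo
i=5: L=juliet, R=charlie=BASE -> take LEFT -> juliet
i=6: L=alpha R=alpha -> agree -> alpha
i=7: L=alpha, R=golf=BASE -> take LEFT -> alpha
Conflict count: 1

Answer: 1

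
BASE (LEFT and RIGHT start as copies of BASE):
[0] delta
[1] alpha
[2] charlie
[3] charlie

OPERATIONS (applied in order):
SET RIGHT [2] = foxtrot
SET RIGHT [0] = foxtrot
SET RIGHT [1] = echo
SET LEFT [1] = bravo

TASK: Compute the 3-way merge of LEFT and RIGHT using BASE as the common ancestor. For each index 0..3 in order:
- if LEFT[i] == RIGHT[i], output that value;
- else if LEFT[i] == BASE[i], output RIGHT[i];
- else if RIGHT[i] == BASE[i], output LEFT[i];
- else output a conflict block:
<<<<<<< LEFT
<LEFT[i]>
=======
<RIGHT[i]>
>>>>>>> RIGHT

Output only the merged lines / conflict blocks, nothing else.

Answer: foxtrot
<<<<<<< LEFT
bravo
=======
echo
>>>>>>> RIGHT
foxtrot
charlie

Derivation:
Final LEFT:  [delta, bravo, charlie, charlie]
Final RIGHT: [foxtrot, echo, foxtrot, charlie]
i=0: L=delta=BASE, R=foxtrot -> take RIGHT -> foxtrot
i=1: BASE=alpha L=bravo R=echo all differ -> CONFLICT
i=2: L=charlie=BASE, R=foxtrot -> take RIGHT -> foxtrot
i=3: L=charlie R=charlie -> agree -> charlie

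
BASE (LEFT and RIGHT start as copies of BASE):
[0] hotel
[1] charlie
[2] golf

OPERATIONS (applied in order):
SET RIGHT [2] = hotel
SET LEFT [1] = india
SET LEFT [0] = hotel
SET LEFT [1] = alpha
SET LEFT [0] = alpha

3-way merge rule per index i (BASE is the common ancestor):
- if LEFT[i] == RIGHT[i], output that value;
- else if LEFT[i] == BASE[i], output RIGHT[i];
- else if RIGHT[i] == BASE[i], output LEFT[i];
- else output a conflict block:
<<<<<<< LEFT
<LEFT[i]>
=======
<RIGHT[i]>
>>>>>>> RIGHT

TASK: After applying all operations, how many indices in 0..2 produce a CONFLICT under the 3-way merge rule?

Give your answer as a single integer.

Answer: 0

Derivation:
Final LEFT:  [alpha, alpha, golf]
Final RIGHT: [hotel, charlie, hotel]
i=0: L=alpha, R=hotel=BASE -> take LEFT -> alpha
i=1: L=alpha, R=charlie=BASE -> take LEFT -> alpha
i=2: L=golf=BASE, R=hotel -> take RIGHT -> hotel
Conflict count: 0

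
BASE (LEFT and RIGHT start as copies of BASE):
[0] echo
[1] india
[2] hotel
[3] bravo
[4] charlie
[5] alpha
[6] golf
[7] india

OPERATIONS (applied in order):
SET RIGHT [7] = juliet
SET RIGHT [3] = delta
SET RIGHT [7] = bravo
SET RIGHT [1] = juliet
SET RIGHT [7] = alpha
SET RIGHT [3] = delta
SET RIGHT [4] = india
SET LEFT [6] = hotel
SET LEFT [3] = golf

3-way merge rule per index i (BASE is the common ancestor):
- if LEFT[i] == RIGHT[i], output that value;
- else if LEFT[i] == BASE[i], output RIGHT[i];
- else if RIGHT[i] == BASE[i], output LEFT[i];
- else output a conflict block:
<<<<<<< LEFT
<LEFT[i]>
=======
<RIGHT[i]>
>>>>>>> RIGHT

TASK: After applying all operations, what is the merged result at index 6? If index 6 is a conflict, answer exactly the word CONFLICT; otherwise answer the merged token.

Answer: hotel

Derivation:
Final LEFT:  [echo, india, hotel, golf, charlie, alpha, hotel, india]
Final RIGHT: [echo, juliet, hotel, delta, india, alpha, golf, alpha]
i=0: L=echo R=echo -> agree -> echo
i=1: L=india=BASE, R=juliet -> take RIGHT -> juliet
i=2: L=hotel R=hotel -> agree -> hotel
i=3: BASE=bravo L=golf R=delta all differ -> CONFLICT
i=4: L=charlie=BASE, R=india -> take RIGHT -> india
i=5: L=alpha R=alpha -> agree -> alpha
i=6: L=hotel, R=golf=BASE -> take LEFT -> hotel
i=7: L=india=BASE, R=alpha -> take RIGHT -> alpha
Index 6 -> hotel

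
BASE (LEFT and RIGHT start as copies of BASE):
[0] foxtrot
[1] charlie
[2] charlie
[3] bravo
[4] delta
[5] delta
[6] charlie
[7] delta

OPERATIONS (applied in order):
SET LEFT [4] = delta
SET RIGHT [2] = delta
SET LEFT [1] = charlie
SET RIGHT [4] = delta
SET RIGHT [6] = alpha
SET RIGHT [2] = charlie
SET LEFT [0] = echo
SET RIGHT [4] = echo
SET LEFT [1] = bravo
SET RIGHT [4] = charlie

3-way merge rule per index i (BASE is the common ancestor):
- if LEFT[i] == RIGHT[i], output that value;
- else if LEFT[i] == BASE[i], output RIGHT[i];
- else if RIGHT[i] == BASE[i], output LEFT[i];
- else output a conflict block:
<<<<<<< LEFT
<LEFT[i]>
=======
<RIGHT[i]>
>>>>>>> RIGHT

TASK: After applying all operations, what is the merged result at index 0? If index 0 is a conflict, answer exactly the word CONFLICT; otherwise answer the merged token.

Answer: echo

Derivation:
Final LEFT:  [echo, bravo, charlie, bravo, delta, delta, charlie, delta]
Final RIGHT: [foxtrot, charlie, charlie, bravo, charlie, delta, alpha, delta]
i=0: L=echo, R=foxtrot=BASE -> take LEFT -> echo
i=1: L=bravo, R=charlie=BASE -> take LEFT -> bravo
i=2: L=charlie R=charlie -> agree -> charlie
i=3: L=bravo R=bravo -> agree -> bravo
i=4: L=delta=BASE, R=charlie -> take RIGHT -> charlie
i=5: L=delta R=delta -> agree -> delta
i=6: L=charlie=BASE, R=alpha -> take RIGHT -> alpha
i=7: L=delta R=delta -> agree -> delta
Index 0 -> echo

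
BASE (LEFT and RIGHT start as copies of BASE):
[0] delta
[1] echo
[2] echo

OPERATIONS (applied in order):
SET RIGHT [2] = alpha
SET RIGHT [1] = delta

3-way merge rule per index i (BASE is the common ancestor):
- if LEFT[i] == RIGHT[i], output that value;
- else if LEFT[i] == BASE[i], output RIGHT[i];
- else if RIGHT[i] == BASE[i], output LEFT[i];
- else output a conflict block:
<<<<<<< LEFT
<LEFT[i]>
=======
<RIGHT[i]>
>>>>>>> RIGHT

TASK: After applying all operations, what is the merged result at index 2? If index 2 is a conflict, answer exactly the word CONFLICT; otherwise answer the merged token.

Final LEFT:  [delta, echo, echo]
Final RIGHT: [delta, delta, alpha]
i=0: L=delta R=delta -> agree -> delta
i=1: L=echo=BASE, R=delta -> take RIGHT -> delta
i=2: L=echo=BASE, R=alpha -> take RIGHT -> alpha
Index 2 -> alpha

Answer: alpha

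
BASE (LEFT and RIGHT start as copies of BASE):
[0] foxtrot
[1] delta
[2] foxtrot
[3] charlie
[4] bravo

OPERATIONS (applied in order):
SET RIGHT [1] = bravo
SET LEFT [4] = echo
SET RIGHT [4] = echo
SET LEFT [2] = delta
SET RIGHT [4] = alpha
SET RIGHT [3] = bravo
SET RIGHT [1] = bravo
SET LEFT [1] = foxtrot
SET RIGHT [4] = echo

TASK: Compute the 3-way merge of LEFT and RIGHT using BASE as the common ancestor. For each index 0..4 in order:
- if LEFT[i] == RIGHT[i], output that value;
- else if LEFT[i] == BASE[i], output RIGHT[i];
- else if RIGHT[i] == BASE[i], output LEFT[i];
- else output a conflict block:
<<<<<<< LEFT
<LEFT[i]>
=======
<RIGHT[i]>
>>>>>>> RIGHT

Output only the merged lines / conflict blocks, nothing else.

Final LEFT:  [foxtrot, foxtrot, delta, charlie, echo]
Final RIGHT: [foxtrot, bravo, foxtrot, bravo, echo]
i=0: L=foxtrot R=foxtrot -> agree -> foxtrot
i=1: BASE=delta L=foxtrot R=bravo all differ -> CONFLICT
i=2: L=delta, R=foxtrot=BASE -> take LEFT -> delta
i=3: L=charlie=BASE, R=bravo -> take RIGHT -> bravo
i=4: L=echo R=echo -> agree -> echo

Answer: foxtrot
<<<<<<< LEFT
foxtrot
=======
bravo
>>>>>>> RIGHT
delta
bravo
echo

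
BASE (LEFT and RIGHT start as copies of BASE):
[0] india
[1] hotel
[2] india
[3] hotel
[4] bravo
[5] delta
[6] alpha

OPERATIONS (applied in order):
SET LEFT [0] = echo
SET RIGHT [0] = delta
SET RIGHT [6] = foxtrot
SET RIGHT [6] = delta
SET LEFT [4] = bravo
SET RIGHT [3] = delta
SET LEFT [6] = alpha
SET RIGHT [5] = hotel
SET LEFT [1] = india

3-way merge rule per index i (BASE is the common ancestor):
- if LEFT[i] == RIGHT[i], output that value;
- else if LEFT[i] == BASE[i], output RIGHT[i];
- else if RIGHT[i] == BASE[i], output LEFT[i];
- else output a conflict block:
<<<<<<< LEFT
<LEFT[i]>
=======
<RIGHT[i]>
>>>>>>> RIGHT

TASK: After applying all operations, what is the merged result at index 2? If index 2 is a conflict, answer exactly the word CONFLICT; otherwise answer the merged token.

Answer: india

Derivation:
Final LEFT:  [echo, india, india, hotel, bravo, delta, alpha]
Final RIGHT: [delta, hotel, india, delta, bravo, hotel, delta]
i=0: BASE=india L=echo R=delta all differ -> CONFLICT
i=1: L=india, R=hotel=BASE -> take LEFT -> india
i=2: L=india R=india -> agree -> india
i=3: L=hotel=BASE, R=delta -> take RIGHT -> delta
i=4: L=bravo R=bravo -> agree -> bravo
i=5: L=delta=BASE, R=hotel -> take RIGHT -> hotel
i=6: L=alpha=BASE, R=delta -> take RIGHT -> delta
Index 2 -> india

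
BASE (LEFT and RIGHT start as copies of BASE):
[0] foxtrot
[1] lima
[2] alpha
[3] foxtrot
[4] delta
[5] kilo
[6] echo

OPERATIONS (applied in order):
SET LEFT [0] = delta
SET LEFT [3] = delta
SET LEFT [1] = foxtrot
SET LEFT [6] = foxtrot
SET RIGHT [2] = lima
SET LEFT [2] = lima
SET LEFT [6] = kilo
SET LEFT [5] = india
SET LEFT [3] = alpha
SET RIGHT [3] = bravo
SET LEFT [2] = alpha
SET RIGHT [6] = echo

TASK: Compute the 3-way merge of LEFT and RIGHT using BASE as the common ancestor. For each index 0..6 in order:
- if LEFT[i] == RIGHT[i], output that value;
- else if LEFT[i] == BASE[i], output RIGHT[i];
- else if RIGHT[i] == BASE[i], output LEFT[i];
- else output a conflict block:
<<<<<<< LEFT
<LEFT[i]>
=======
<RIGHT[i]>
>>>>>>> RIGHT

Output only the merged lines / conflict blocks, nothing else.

Final LEFT:  [delta, foxtrot, alpha, alpha, delta, india, kilo]
Final RIGHT: [foxtrot, lima, lima, bravo, delta, kilo, echo]
i=0: L=delta, R=foxtrot=BASE -> take LEFT -> delta
i=1: L=foxtrot, R=lima=BASE -> take LEFT -> foxtrot
i=2: L=alpha=BASE, R=lima -> take RIGHT -> lima
i=3: BASE=foxtrot L=alpha R=bravo all differ -> CONFLICT
i=4: L=delta R=delta -> agree -> delta
i=5: L=india, R=kilo=BASE -> take LEFT -> india
i=6: L=kilo, R=echo=BASE -> take LEFT -> kilo

Answer: delta
foxtrot
lima
<<<<<<< LEFT
alpha
=======
bravo
>>>>>>> RIGHT
delta
india
kilo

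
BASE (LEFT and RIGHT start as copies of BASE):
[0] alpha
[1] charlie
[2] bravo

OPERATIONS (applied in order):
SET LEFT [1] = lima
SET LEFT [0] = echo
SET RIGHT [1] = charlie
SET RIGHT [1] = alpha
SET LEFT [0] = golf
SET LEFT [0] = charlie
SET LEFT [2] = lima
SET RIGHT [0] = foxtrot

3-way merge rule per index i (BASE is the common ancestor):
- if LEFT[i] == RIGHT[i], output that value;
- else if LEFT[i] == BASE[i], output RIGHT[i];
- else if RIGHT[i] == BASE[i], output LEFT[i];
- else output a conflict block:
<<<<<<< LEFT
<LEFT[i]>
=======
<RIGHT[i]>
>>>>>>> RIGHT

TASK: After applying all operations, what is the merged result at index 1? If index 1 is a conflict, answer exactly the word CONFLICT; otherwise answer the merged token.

Answer: CONFLICT

Derivation:
Final LEFT:  [charlie, lima, lima]
Final RIGHT: [foxtrot, alpha, bravo]
i=0: BASE=alpha L=charlie R=foxtrot all differ -> CONFLICT
i=1: BASE=charlie L=lima R=alpha all differ -> CONFLICT
i=2: L=lima, R=bravo=BASE -> take LEFT -> lima
Index 1 -> CONFLICT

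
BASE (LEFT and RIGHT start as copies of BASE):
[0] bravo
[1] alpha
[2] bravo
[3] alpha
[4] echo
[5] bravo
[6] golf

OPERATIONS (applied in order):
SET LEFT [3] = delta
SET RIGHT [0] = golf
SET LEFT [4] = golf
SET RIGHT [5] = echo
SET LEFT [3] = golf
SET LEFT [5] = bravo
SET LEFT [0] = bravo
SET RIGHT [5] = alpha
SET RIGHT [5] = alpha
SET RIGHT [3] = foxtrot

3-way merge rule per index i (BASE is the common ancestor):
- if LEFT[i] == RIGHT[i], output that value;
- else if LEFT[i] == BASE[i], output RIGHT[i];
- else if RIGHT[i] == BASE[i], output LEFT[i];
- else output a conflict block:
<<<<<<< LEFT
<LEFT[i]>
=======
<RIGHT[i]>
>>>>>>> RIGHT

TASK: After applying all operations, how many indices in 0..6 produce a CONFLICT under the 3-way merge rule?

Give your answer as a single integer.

Answer: 1

Derivation:
Final LEFT:  [bravo, alpha, bravo, golf, golf, bravo, golf]
Final RIGHT: [golf, alpha, bravo, foxtrot, echo, alpha, golf]
i=0: L=bravo=BASE, R=golf -> take RIGHT -> golf
i=1: L=alpha R=alpha -> agree -> alpha
i=2: L=bravo R=bravo -> agree -> bravo
i=3: BASE=alpha L=golf R=foxtrot all differ -> CONFLICT
i=4: L=golf, R=echo=BASE -> take LEFT -> golf
i=5: L=bravo=BASE, R=alpha -> take RIGHT -> alpha
i=6: L=golf R=golf -> agree -> golf
Conflict count: 1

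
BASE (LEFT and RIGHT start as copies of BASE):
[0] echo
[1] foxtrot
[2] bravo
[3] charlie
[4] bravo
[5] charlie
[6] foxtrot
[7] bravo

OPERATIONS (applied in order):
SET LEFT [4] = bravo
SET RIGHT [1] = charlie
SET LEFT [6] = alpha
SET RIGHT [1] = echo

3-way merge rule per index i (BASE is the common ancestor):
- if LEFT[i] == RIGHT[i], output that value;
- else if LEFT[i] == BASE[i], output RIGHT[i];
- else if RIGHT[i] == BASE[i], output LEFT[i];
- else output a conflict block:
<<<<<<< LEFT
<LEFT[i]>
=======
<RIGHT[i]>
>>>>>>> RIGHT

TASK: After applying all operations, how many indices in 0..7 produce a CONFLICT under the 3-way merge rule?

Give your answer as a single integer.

Answer: 0

Derivation:
Final LEFT:  [echo, foxtrot, bravo, charlie, bravo, charlie, alpha, bravo]
Final RIGHT: [echo, echo, bravo, charlie, bravo, charlie, foxtrot, bravo]
i=0: L=echo R=echo -> agree -> echo
i=1: L=foxtrot=BASE, R=echo -> take RIGHT -> echo
i=2: L=bravo R=bravo -> agree -> bravo
i=3: L=charlie R=charlie -> agree -> charlie
i=4: L=bravo R=bravo -> agree -> bravo
i=5: L=charlie R=charlie -> agree -> charlie
i=6: L=alpha, R=foxtrot=BASE -> take LEFT -> alpha
i=7: L=bravo R=bravo -> agree -> bravo
Conflict count: 0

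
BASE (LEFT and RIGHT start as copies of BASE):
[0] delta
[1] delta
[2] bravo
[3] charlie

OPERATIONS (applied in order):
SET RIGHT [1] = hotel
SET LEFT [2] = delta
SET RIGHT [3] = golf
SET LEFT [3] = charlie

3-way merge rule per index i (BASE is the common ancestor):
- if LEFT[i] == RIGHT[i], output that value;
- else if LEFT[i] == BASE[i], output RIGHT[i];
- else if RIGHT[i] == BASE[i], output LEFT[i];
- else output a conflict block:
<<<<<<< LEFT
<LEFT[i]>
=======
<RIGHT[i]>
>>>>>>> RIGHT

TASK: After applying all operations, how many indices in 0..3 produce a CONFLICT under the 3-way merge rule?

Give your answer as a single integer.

Final LEFT:  [delta, delta, delta, charlie]
Final RIGHT: [delta, hotel, bravo, golf]
i=0: L=delta R=delta -> agree -> delta
i=1: L=delta=BASE, R=hotel -> take RIGHT -> hotel
i=2: L=delta, R=bravo=BASE -> take LEFT -> delta
i=3: L=charlie=BASE, R=golf -> take RIGHT -> golf
Conflict count: 0

Answer: 0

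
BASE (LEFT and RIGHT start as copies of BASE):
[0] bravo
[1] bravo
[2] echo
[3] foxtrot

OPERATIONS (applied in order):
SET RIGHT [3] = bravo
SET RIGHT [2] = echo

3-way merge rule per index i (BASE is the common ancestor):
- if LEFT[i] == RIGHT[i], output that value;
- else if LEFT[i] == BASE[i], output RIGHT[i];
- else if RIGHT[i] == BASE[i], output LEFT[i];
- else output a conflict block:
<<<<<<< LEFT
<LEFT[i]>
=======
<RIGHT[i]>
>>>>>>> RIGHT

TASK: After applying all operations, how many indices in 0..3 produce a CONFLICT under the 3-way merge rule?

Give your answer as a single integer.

Answer: 0

Derivation:
Final LEFT:  [bravo, bravo, echo, foxtrot]
Final RIGHT: [bravo, bravo, echo, bravo]
i=0: L=bravo R=bravo -> agree -> bravo
i=1: L=bravo R=bravo -> agree -> bravo
i=2: L=echo R=echo -> agree -> echo
i=3: L=foxtrot=BASE, R=bravo -> take RIGHT -> bravo
Conflict count: 0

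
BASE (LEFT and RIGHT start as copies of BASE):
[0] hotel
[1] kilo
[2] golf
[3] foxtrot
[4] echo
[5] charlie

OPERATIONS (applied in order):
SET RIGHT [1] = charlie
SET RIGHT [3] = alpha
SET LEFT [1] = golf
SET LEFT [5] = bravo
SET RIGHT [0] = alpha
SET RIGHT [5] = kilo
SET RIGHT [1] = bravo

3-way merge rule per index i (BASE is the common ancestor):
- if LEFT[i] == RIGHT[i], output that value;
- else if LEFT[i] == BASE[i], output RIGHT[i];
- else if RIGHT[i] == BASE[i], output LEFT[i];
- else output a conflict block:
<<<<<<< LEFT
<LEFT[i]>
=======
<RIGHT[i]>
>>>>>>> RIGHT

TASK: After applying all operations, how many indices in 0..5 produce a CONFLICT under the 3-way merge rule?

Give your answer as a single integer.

Answer: 2

Derivation:
Final LEFT:  [hotel, golf, golf, foxtrot, echo, bravo]
Final RIGHT: [alpha, bravo, golf, alpha, echo, kilo]
i=0: L=hotel=BASE, R=alpha -> take RIGHT -> alpha
i=1: BASE=kilo L=golf R=bravo all differ -> CONFLICT
i=2: L=golf R=golf -> agree -> golf
i=3: L=foxtrot=BASE, R=alpha -> take RIGHT -> alpha
i=4: L=echo R=echo -> agree -> echo
i=5: BASE=charlie L=bravo R=kilo all differ -> CONFLICT
Conflict count: 2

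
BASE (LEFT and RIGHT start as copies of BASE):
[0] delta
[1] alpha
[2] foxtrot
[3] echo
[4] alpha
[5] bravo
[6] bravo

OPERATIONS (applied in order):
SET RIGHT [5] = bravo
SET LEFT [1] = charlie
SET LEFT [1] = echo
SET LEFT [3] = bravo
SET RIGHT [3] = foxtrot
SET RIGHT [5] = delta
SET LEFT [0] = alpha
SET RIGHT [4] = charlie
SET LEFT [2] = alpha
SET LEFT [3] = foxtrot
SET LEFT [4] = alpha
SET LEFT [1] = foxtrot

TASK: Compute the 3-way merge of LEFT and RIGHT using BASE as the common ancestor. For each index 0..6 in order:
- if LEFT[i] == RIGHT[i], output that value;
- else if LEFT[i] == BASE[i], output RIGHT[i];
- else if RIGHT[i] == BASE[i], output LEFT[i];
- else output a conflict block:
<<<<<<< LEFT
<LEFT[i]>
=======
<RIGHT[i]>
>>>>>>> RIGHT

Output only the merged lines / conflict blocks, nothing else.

Answer: alpha
foxtrot
alpha
foxtrot
charlie
delta
bravo

Derivation:
Final LEFT:  [alpha, foxtrot, alpha, foxtrot, alpha, bravo, bravo]
Final RIGHT: [delta, alpha, foxtrot, foxtrot, charlie, delta, bravo]
i=0: L=alpha, R=delta=BASE -> take LEFT -> alpha
i=1: L=foxtrot, R=alpha=BASE -> take LEFT -> foxtrot
i=2: L=alpha, R=foxtrot=BASE -> take LEFT -> alpha
i=3: L=foxtrot R=foxtrot -> agree -> foxtrot
i=4: L=alpha=BASE, R=charlie -> take RIGHT -> charlie
i=5: L=bravo=BASE, R=delta -> take RIGHT -> delta
i=6: L=bravo R=bravo -> agree -> bravo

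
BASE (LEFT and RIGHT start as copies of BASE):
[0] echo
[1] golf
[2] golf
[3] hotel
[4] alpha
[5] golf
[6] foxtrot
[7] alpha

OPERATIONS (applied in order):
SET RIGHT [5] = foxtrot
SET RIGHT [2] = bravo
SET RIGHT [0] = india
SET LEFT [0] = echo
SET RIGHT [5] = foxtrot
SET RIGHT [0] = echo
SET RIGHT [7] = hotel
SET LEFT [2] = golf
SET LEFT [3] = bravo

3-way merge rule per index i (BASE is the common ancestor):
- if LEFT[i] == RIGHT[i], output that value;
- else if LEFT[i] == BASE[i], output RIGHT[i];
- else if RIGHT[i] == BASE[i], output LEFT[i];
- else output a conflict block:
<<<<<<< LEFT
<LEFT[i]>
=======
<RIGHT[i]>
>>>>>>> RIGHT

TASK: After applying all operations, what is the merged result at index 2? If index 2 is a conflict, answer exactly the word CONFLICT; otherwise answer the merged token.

Answer: bravo

Derivation:
Final LEFT:  [echo, golf, golf, bravo, alpha, golf, foxtrot, alpha]
Final RIGHT: [echo, golf, bravo, hotel, alpha, foxtrot, foxtrot, hotel]
i=0: L=echo R=echo -> agree -> echo
i=1: L=golf R=golf -> agree -> golf
i=2: L=golf=BASE, R=bravo -> take RIGHT -> bravo
i=3: L=bravo, R=hotel=BASE -> take LEFT -> bravo
i=4: L=alpha R=alpha -> agree -> alpha
i=5: L=golf=BASE, R=foxtrot -> take RIGHT -> foxtrot
i=6: L=foxtrot R=foxtrot -> agree -> foxtrot
i=7: L=alpha=BASE, R=hotel -> take RIGHT -> hotel
Index 2 -> bravo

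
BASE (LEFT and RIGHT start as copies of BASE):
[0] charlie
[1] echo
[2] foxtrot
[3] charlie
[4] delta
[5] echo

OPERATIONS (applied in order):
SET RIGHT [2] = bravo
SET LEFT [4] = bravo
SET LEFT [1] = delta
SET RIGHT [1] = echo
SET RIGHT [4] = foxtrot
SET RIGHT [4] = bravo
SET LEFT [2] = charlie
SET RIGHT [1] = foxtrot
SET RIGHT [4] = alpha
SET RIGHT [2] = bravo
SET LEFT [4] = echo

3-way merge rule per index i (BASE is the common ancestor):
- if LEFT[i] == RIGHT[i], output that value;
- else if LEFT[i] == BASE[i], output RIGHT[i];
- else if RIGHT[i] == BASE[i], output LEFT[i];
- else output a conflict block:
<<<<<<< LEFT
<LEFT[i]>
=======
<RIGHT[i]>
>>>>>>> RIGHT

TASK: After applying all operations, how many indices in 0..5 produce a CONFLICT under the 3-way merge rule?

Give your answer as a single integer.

Final LEFT:  [charlie, delta, charlie, charlie, echo, echo]
Final RIGHT: [charlie, foxtrot, bravo, charlie, alpha, echo]
i=0: L=charlie R=charlie -> agree -> charlie
i=1: BASE=echo L=delta R=foxtrot all differ -> CONFLICT
i=2: BASE=foxtrot L=charlie R=bravo all differ -> CONFLICT
i=3: L=charlie R=charlie -> agree -> charlie
i=4: BASE=delta L=echo R=alpha all differ -> CONFLICT
i=5: L=echo R=echo -> agree -> echo
Conflict count: 3

Answer: 3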